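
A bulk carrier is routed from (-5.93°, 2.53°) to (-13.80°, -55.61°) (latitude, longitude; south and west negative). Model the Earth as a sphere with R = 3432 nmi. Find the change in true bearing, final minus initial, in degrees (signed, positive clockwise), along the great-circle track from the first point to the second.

+10.9°

At departure: θ₁ = atan2(sin Δλ cos φ₂, cos φ₁ sin φ₂ − sin φ₁ cos φ₂ cos Δλ) = 257.40°
At arrival: θ₂ = atan2(sin Δλ cos φ₁, −cos φ₂ sin φ₁ + sin φ₂ cos φ₁ cos Δλ) = 268.31°
Δθ = θ₂ − θ₁ = +10.9°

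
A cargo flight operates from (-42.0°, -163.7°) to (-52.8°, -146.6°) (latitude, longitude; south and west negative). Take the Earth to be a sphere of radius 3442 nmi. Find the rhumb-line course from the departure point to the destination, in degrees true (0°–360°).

Meridional parts: M(φ₁)=-0.8092, M(φ₂)=-1.0890 → ΔM = -0.2799;  Δλ = +0.2985 rad
tan C = Δλ / ΔM = -1.0664 → C = 133.16°

133.2°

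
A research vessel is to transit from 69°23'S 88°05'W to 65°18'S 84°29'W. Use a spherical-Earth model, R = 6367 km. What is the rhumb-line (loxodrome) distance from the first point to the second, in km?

479 km

Δψ = ln[tan(π/4+φ₂/2)/tan(π/4+φ₁/2)] = +0.1855;  Δφ = +0.0713 rad,  Δλ = +0.0628 rad
q = Δφ/Δψ = 0.3842
d = R·√(Δφ² + q²Δλ²) = 6367·0.07525 = 479 km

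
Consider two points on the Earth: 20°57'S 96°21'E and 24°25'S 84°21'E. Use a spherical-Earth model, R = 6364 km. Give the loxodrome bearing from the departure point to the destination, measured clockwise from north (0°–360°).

Δψ = ln[tan(π/4+φ₂/2)/tan(π/4+φ₁/2)] = -0.0656
Δλ = -0.2094 rad (taken the short way round)
course = atan2(Δλ, Δψ) = 252.61°

252.6°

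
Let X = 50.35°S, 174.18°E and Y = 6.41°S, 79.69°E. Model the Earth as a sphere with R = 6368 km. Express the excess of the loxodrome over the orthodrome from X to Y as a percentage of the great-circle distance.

3.6%

Great circle: σ = 1.5345 rad → d_gc = Rσ = 9771.5 km
Rhumb: Δφ = +0.7669, Δλ = -1.6492, Δψ = +0.9081, q = Δφ/Δψ = 0.8445 → d_rh = R√(Δφ²+q²Δλ²) = 10124.5 km
Excess = (10124.5 − 9771.5) / 9771.5 = 353.0 / 9771.5 = 3.61% ≈ 3.6%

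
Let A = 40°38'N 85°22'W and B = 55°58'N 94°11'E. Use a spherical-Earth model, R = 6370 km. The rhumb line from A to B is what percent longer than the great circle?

Great circle: σ = 1.4556 rad → d_gc = Rσ = 9272.1 km
Rhumb: Δφ = +0.2676, Δλ = +3.1337, Δψ = +0.4066, q = Δφ/Δψ = 0.6582 → d_rh = R√(Δφ²+q²Δλ²) = 13248.6 km
Excess = (13248.6 − 9272.1) / 9272.1 = 3976.5 / 9272.1 = 42.89% ≈ 42.9%

42.9%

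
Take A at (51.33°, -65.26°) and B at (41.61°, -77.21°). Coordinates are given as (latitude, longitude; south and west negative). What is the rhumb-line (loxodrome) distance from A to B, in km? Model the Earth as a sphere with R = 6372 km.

Rhumb course C = atan2(Δλ, Δψ) with Δψ = ln[tan(π/4+φ₂/2)/tan(π/4+φ₁/2)] = -0.2473, Δλ = -0.2086 → C = 220.15°
d = R·|Δφ| / |cos C| = 6372·0.16965 / 0.76440 = 1414 km

1414 km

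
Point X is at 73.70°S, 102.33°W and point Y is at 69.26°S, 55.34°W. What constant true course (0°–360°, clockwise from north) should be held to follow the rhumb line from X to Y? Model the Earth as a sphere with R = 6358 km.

73.4°

Δψ = ln[tan(π/4+φ₂/2)/tan(π/4+φ₁/2)] = +0.2451
Δλ = +0.8201 rad (taken the short way round)
course = atan2(Δλ, Δψ) = 73.36°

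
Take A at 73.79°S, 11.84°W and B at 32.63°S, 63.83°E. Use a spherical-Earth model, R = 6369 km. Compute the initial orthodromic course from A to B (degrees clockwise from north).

86.5°

N = sin Δλ·cos φ₂ = +0.8160;  D = cos φ₁ sin φ₂ − sin φ₁ cos φ₂ cos Δλ = +0.0496
initial course = atan2(N, D) = 86.52°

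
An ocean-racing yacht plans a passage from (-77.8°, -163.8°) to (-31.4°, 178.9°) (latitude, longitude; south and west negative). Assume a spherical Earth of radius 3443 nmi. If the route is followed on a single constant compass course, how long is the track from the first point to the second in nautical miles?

Rhumb course C = atan2(Δλ, Δψ) with Δψ = ln[tan(π/4+φ₂/2)/tan(π/4+φ₁/2)] = +1.6584, Δλ = -0.3019 → C = 349.68°
d = R·|Δφ| / |cos C| = 3443·0.80983 / 0.98383 = 2834 nmi

2834 nmi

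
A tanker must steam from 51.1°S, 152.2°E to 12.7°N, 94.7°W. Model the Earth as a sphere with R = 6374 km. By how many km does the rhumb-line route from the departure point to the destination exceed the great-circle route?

444 km

Great circle: cos σ = sin φ₁ sin φ₂ + cos φ₁ cos φ₂ cos Δλ,  σ = 1.9948 rad → d_gc = 12715.0 km
Rhumb line: Δψ = +1.2644, q = Δφ/Δψ = 0.8807, d_rh = R√(Δφ²+q²Δλ²) = 13158.9 km
Excess = 13158.9 − 12715.0 = 443.9 ≈ 444 km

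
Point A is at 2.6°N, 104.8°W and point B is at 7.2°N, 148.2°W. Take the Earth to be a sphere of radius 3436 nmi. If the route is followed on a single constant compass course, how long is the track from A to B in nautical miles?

Δψ = ln[tan(π/4+φ₂/2)/tan(π/4+φ₁/2)] = +0.0806;  Δφ = +0.0803 rad,  Δλ = -0.7575 rad
q = Δφ/Δψ = 0.9961
d = R·√(Δφ² + q²Δλ²) = 3436·0.75876 = 2607 nmi

2607 nmi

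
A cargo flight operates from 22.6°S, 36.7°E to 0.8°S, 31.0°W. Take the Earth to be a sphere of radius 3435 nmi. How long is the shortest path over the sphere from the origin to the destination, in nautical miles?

4147 nmi

cos σ = sin φ₁ sin φ₂ + cos φ₁ cos φ₂ cos Δλ
      = sin(-22.60°)sin(-0.80°) + cos(-22.60°)cos(-0.80°)cos(-67.70°) = 0.3556
σ = 69.167° → d = Rσ = 3435·1.20719 = 4147 nmi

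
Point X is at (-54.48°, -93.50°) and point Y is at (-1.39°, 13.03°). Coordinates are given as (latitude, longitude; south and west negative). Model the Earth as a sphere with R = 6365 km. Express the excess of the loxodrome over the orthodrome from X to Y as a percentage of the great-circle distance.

5.0%

Great circle: σ = 1.7168 rad → d_gc = Rσ = 10927.6 km
Rhumb: Δφ = +0.9266, Δλ = +1.8593, Δψ = +1.1143, q = Δφ/Δψ = 0.8316 → d_rh = R√(Δφ²+q²Δλ²) = 11473.3 km
Excess = (11473.3 − 10927.6) / 10927.6 = 545.7 / 10927.6 = 4.99% ≈ 5.0%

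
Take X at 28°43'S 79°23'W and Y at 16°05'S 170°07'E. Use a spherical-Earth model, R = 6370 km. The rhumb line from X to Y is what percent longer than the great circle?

3.4%

Great circle: σ = 1.7335 rad → d_gc = Rσ = 11042.5 km
Rhumb: Δφ = +0.2205, Δλ = -1.9286, Δψ = +0.2391, q = Δφ/Δψ = 0.9220 → d_rh = R√(Δφ²+q²Δλ²) = 11414.0 km
Excess = (11414.0 − 11042.5) / 11042.5 = 371.5 / 11042.5 = 3.36% ≈ 3.4%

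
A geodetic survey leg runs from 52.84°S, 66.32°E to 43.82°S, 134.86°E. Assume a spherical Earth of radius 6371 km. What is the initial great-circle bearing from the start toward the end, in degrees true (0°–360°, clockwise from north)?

N = sin Δλ·cos φ₂ = +0.6715;  D = cos φ₁ sin φ₂ − sin φ₁ cos φ₂ cos Δλ = -0.2079
initial course = atan2(N, D) = 107.20°

107.2°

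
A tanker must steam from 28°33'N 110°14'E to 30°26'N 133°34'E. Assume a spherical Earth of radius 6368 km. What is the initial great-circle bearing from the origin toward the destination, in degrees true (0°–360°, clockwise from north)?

θ = atan2( sin Δλ·cos φ₂ ,  cos φ₁ sin φ₂ − sin φ₁ cos φ₂ cos Δλ )
  = atan2(+0.3415, +0.0666) = 78.97°

79.0°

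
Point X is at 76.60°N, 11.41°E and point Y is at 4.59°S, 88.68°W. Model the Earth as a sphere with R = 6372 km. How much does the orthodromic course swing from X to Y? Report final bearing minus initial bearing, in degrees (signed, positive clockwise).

-85.5°

Initial bearing θ₁ = atan2(sin Δλ cos φ₂, cos φ₁ sin φ₂ − sin φ₁ cos φ₂ cos Δλ) = 278.77°
Final bearing θ₂ = (initial bearing from the destination back to the start) + 180° = 193.28°
Δθ = θ₂ − θ₁ = -85.5°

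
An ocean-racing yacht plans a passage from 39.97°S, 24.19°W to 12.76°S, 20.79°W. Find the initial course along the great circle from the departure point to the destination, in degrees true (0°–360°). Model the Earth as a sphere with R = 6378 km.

7.2°

N = sin Δλ·cos φ₂ = +0.0578;  D = cos φ₁ sin φ₂ − sin φ₁ cos φ₂ cos Δλ = +0.4562
initial course = atan2(N, D) = 7.23°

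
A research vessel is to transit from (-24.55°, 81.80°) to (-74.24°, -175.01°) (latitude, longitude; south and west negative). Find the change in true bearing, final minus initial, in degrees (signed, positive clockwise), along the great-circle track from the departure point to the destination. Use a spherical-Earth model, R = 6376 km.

Initial bearing θ₁ = atan2(sin Δλ cos φ₂, cos φ₁ sin φ₂ − sin φ₁ cos φ₂ cos Δλ) = 163.65°
Final bearing θ₂ = (initial bearing from the destination back to the start) + 180° = 70.56°
Δθ = θ₂ − θ₁ = -93.1°

-93.1°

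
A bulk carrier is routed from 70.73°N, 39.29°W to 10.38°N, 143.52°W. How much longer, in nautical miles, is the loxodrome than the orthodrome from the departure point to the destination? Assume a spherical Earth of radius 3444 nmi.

412 nmi

Great circle: cos σ = sin φ₁ sin φ₂ + cos φ₁ cos φ₂ cos Δλ,  σ = 1.4804 rad → d_gc = 5098.46 nmi
Rhumb line: Δψ = -1.5912, q = Δφ/Δψ = 0.6620, d_rh = R√(Δφ²+q²Δλ²) = 5509.98 nmi
Excess = 5509.98 − 5098.46 = 411.52 ≈ 412 nmi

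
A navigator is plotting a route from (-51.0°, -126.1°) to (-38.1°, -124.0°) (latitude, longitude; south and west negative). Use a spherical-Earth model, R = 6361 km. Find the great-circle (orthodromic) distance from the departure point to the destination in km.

cos σ = sin φ₁ sin φ₂ + cos φ₁ cos φ₂ cos Δλ
      = sin(-51.00°)sin(-38.10°) + cos(-51.00°)cos(-38.10°)cos(2.10°) = 0.9744
σ = 12.985° → d = Rσ = 6361·0.22663 = 1442 km

1442 km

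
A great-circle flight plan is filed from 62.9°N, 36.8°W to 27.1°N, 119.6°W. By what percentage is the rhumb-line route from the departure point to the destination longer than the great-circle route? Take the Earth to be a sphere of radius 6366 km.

5.2%

Great circle: σ = 1.0969 rad → d_gc = Rσ = 6982.9 km
Rhumb: Δφ = -0.6248, Δλ = -1.4451, Δψ = -0.9313, q = Δφ/Δψ = 0.6709 → d_rh = R√(Δφ²+q²Δλ²) = 7343.1 km
Excess = (7343.1 − 6982.9) / 6982.9 = 360.2 / 6982.9 = 5.16% ≈ 5.2%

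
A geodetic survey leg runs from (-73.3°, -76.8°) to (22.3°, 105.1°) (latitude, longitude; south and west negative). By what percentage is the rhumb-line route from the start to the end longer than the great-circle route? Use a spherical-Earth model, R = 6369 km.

Great circle: σ = 2.2513 rad → d_gc = Rσ = 14338.4 km
Rhumb: Δφ = +1.6685, Δλ = -3.1084, Δψ = +2.3183, q = Δφ/Δψ = 0.7197 → d_rh = R√(Δφ²+q²Δλ²) = 17775.4 km
Excess = (17775.4 − 14338.4) / 14338.4 = 3437.0 / 14338.4 = 23.97% ≈ 24.0%

24.0%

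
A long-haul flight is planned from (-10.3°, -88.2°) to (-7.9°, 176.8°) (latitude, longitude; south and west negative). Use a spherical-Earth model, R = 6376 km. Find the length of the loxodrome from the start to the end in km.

Δψ = ln[tan(π/4+φ₂/2)/tan(π/4+φ₁/2)] = +0.0424;  Δφ = +0.0419 rad,  Δλ = -1.6581 rad
q = Δφ/Δψ = 0.9873
d = R·√(Δφ² + q²Δλ²) = 6376·1.63760 = 10441 km

10441 km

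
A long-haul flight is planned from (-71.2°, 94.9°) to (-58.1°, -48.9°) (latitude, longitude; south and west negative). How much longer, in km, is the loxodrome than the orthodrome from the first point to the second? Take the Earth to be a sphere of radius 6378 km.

1492 km

Great circle: cos σ = sin φ₁ sin φ₂ + cos φ₁ cos φ₂ cos Δλ,  σ = 0.8416 rad → d_gc = 5367.9 km
Rhumb line: Δψ = +0.5460, q = Δφ/Δψ = 0.4187, d_rh = R√(Δφ²+q²Δλ²) = 6859.5 km
Excess = 6859.5 − 5367.9 = 1491.6 ≈ 1492 km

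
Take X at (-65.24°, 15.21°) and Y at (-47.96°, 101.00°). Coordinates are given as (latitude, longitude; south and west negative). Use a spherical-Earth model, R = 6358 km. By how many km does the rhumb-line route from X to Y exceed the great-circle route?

Great circle: cos σ = sin φ₁ sin φ₂ + cos φ₁ cos φ₂ cos Δλ,  σ = 0.8024 rad → d_gc = 5101.6 km
Rhumb line: Δψ = +0.5600, q = Δφ/Δψ = 0.5386, d_rh = R√(Δφ²+q²Δλ²) = 5474.0 km
Excess = 5474.0 − 5101.6 = 372.4 ≈ 372 km

372 km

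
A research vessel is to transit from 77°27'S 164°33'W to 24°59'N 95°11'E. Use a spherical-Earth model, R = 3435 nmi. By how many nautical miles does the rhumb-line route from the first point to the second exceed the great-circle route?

Great circle: cos σ = sin φ₁ sin φ₂ + cos φ₁ cos φ₂ cos Δλ,  σ = 2.0346 rad → d_gc = 6988.905 nmi
Rhumb line: Δψ = +2.6582, q = Δφ/Δψ = 0.6726, d_rh = R√(Δφ²+q²Δλ²) = 7352.410 nmi
Excess = 7352.410 − 6988.905 = 363.505 ≈ 364 nmi

364 nmi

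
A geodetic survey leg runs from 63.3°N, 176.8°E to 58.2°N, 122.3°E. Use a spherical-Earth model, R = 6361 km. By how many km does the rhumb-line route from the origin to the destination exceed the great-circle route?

87 km

Great circle: cos σ = sin φ₁ sin φ₂ + cos φ₁ cos φ₂ cos Δλ,  σ = 0.4584 rad → d_gc = 2915.9 km
Rhumb line: Δψ = -0.1826, q = Δφ/Δψ = 0.4874, d_rh = R√(Δφ²+q²Δλ²) = 3003.1 km
Excess = 3003.1 − 2915.9 = 87.2 ≈ 87 km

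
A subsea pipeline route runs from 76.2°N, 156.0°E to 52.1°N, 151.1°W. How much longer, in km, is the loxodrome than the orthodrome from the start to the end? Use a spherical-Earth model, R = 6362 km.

Great circle: cos σ = sin φ₁ sin φ₂ + cos φ₁ cos φ₂ cos Δλ,  σ = 0.5458 rad → d_gc = 3472.61 km
Rhumb line: Δψ = -1.0429, q = Δφ/Δψ = 0.4033, d_rh = R√(Δφ²+q²Δλ²) = 3574.08 km
Excess = 3574.08 − 3472.61 = 101.47 ≈ 101 km

101 km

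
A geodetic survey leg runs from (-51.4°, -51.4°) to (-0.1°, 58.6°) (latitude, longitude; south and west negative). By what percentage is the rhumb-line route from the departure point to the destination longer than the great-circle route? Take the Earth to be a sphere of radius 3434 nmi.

Great circle: σ = 1.7844 rad → d_gc = Rσ = 6127.7 nmi
Rhumb: Δφ = +0.8954, Δλ = +1.9199, Δψ = +1.0475, q = Δφ/Δψ = 0.8547 → d_rh = R√(Δφ²+q²Δλ²) = 6419.3 nmi
Excess = (6419.3 − 6127.7) / 6127.7 = 291.6 / 6127.7 = 4.76% ≈ 4.8%

4.8%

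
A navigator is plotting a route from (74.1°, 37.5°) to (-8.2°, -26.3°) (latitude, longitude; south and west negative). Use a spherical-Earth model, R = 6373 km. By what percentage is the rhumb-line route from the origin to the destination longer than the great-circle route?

Great circle: σ = 1.5883 rad → d_gc = Rσ = 10121.9 km
Rhumb: Δφ = -1.4364, Δλ = -1.1135, Δψ = -2.1122, q = Δφ/Δψ = 0.6800 → d_rh = R√(Δφ²+q²Δλ²) = 10348.4 km
Excess = (10348.4 − 10121.9) / 10121.9 = 226.5 / 10121.9 = 2.24% ≈ 2.2%

2.2%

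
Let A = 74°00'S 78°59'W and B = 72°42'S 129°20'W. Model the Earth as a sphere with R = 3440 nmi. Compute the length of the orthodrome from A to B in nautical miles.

Haversine: a = sin²(Δφ/2)+cos φ₁ cos φ₂ sin²(Δλ/2) = 0.01496;  σ = 2·atan2(√a,√(1−a))
σ = 14.051° → d = Rσ = 3440·0.24524 = 844 nmi

844 nmi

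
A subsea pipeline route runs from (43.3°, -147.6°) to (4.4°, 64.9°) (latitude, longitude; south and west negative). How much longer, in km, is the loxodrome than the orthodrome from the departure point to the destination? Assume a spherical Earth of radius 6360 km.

1427 km

Great circle: cos σ = sin φ₁ sin φ₂ + cos φ₁ cos φ₂ cos Δλ,  σ = 2.1644 rad → d_gc = 13765.7 km
Rhumb line: Δψ = -0.7631, q = Δφ/Δψ = 0.8896, d_rh = R√(Δφ²+q²Δλ²) = 15192.7 km
Excess = 15192.7 − 13765.7 = 1427.0 ≈ 1427 km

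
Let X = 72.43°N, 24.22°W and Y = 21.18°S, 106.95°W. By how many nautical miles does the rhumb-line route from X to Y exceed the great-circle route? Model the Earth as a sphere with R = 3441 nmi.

Great circle: cos σ = sin φ₁ sin φ₂ + cos φ₁ cos φ₂ cos Δλ,  σ = 1.8848 rad → d_gc = 6485.4 nmi
Rhumb line: Δψ = -2.2457, q = Δφ/Δψ = 0.7275, d_rh = R√(Δφ²+q²Δλ²) = 6683.7 nmi
Excess = 6683.7 − 6485.4 = 198.3 ≈ 198 nmi

198 nmi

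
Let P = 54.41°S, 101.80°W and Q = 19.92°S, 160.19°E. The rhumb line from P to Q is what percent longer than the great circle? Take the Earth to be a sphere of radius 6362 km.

5.8%

Great circle: σ = 1.3686 rad → d_gc = Rσ = 8707.0 km
Rhumb: Δφ = +0.6020, Δλ = -1.7106, Δψ = +0.7815, q = Δφ/Δψ = 0.7702 → d_rh = R√(Δφ²+q²Δλ²) = 9215.9 km
Excess = (9215.9 − 8707.0) / 8707.0 = 508.9 / 8707.0 = 5.84% ≈ 5.8%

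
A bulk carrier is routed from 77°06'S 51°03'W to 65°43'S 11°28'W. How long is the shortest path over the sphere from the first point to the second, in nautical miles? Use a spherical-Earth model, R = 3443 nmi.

Haversine: a = sin²(Δφ/2)+cos φ₁ cos φ₂ sin²(Δλ/2) = 0.02036;  σ = 2·atan2(√a,√(1−a))
σ = 16.408° → d = Rσ = 3443·0.28637 = 986 nmi

986 nmi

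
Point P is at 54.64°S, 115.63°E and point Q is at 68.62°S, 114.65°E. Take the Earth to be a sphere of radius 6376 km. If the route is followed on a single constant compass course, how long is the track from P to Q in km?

1557 km

Δψ = ln[tan(π/4+φ₂/2)/tan(π/4+φ₁/2)] = -0.5239;  Δφ = -0.2440 rad,  Δλ = -0.0171 rad
q = Δφ/Δψ = 0.4657
d = R·√(Δφ² + q²Δλ²) = 6376·0.24413 = 1557 km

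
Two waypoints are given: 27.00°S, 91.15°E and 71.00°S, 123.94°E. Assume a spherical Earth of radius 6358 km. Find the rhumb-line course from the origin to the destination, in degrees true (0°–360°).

Δψ = ln[tan(π/4+φ₂/2)/tan(π/4+φ₁/2)] = -1.2980
Δλ = +0.5723 rad (taken the short way round)
course = atan2(Δλ, Δψ) = 156.21°

156.2°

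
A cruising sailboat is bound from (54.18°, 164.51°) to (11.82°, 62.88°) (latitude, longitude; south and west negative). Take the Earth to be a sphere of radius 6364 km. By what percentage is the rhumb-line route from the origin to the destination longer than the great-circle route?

Great circle: σ = 1.5202 rad → d_gc = Rσ = 9674.3 km
Rhumb: Δφ = -0.7393, Δλ = -1.7738, Δψ = -0.9218, q = Δφ/Δψ = 0.8021 → d_rh = R√(Δφ²+q²Δλ²) = 10203.7 km
Excess = (10203.7 − 9674.3) / 9674.3 = 529.4 / 9674.3 = 5.47% ≈ 5.5%

5.5%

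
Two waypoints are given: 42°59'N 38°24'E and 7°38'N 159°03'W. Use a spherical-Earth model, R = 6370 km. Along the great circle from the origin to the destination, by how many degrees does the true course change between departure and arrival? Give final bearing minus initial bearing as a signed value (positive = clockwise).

+142.2°

Initial bearing θ₁ = atan2(sin Δλ cos φ₂, cos φ₁ sin φ₂ − sin φ₁ cos φ₂ cos Δλ) = 21.83°
Final bearing θ₂ = (initial bearing from the destination back to the start) + 180° = 164.07°
Δθ = θ₂ − θ₁ = +142.2°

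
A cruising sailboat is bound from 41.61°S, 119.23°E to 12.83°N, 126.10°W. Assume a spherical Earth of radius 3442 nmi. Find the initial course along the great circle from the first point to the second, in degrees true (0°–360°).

θ = atan2( sin Δλ·cos φ₂ ,  cos φ₁ sin φ₂ − sin φ₁ cos φ₂ cos Δλ )
  = atan2(+0.8860, -0.1042) = 96.71°

96.7°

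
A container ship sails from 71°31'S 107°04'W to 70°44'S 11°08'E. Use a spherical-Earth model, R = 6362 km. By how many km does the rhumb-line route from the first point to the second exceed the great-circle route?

Great circle: cos σ = sin φ₁ sin φ₂ + cos φ₁ cos φ₂ cos Δλ,  σ = 0.5626 rad → d_gc = 3579.3 km
Rhumb line: Δψ = +0.0423, q = Δφ/Δψ = 0.3235, d_rh = R√(Δφ²+q²Δλ²) = 4246.2 km
Excess = 4246.2 − 3579.3 = 666.9 ≈ 667 km

667 km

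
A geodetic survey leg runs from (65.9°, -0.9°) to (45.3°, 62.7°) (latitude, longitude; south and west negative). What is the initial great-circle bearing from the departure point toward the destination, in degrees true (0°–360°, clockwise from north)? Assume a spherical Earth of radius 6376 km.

θ = atan2( sin Δλ·cos φ₂ ,  cos φ₁ sin φ₂ − sin φ₁ cos φ₂ cos Δλ )
  = atan2(+0.6300, +0.0047) = 89.57°

89.6°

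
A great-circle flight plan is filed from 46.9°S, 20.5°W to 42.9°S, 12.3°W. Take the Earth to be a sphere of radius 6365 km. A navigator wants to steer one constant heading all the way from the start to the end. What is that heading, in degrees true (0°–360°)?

55.4°

Δψ = ln[tan(π/4+φ₂/2)/tan(π/4+φ₁/2)] = +0.0986
Δλ = +0.1431 rad (taken the short way round)
course = atan2(Δλ, Δψ) = 55.43°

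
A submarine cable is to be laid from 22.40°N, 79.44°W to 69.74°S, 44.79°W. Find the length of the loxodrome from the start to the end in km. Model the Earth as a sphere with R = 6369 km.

Δψ = ln[tan(π/4+φ₂/2)/tan(π/4+φ₁/2)] = -2.1235;  Δφ = -1.6081 rad,  Δλ = +0.6048 rad
q = Δφ/Δψ = 0.7573
d = R·√(Δφ² + q²Δλ²) = 6369·1.67209 = 10650 km

10650 km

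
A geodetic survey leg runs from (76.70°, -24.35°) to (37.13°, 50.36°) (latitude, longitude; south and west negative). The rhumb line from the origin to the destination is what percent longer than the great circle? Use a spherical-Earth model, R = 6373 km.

Great circle: σ = 0.8817 rad → d_gc = Rσ = 5619.4 km
Rhumb: Δφ = -0.6906, Δλ = +1.3039, Δψ = -1.4503, q = Δφ/Δψ = 0.4762 → d_rh = R√(Δφ²+q²Δλ²) = 5918.8 km
Excess = (5918.8 − 5619.4) / 5619.4 = 299.4 / 5619.4 = 5.33% ≈ 5.3%

5.3%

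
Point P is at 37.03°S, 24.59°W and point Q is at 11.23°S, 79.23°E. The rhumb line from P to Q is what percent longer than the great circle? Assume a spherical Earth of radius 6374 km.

Great circle: σ = 1.6406 rad → d_gc = Rσ = 10457.3 km
Rhumb: Δφ = +0.4503, Δλ = +1.8120, Δψ = +0.4994, q = Δφ/Δψ = 0.9017 → d_rh = R√(Δφ²+q²Δλ²) = 10802.8 km
Excess = (10802.8 − 10457.3) / 10457.3 = 345.5 / 10457.3 = 3.30% ≈ 3.3%

3.3%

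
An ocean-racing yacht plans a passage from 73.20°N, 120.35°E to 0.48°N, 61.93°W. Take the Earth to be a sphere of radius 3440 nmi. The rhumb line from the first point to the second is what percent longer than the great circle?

30.7%

Great circle: σ = 1.8554 rad → d_gc = Rσ = 6382.6 nmi
Rhumb: Δφ = -1.2692, Δλ = +3.1018, Δψ = -1.9044, q = Δφ/Δψ = 0.6665 → d_rh = R√(Δφ²+q²Δλ²) = 8344.5 nmi
Excess = (8344.5 − 6382.6) / 6382.6 = 1961.9 / 6382.6 = 30.74% ≈ 30.7%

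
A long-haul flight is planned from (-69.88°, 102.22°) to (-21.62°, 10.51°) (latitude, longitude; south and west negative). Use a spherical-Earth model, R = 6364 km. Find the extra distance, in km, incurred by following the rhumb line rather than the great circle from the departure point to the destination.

Great circle: cos σ = sin φ₁ sin φ₂ + cos φ₁ cos φ₂ cos Δλ,  σ = 1.2277 rad → d_gc = 7813.0 km
Rhumb line: Δψ = +1.3427, q = Δφ/Δψ = 0.6273, d_rh = R√(Δφ²+q²Δλ²) = 8340.8 km
Excess = 8340.8 − 7813.0 = 527.8 ≈ 528 km

528 km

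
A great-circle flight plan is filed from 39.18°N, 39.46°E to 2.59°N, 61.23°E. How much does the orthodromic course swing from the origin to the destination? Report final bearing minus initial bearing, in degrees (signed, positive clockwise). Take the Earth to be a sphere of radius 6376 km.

+8.3°

At departure: θ₁ = atan2(sin Δλ cos φ₂, cos φ₁ sin φ₂ − sin φ₁ cos φ₂ cos Δλ) = 146.09°
At arrival: θ₂ = atan2(sin Δλ cos φ₁, −cos φ₂ sin φ₁ + sin φ₂ cos φ₁ cos Δλ) = 154.35°
Δθ = θ₂ − θ₁ = +8.3°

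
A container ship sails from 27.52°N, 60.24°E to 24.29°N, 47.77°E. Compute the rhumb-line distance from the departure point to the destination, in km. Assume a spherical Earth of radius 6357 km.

1295 km

Rhumb course C = atan2(Δλ, Δψ) with Δψ = ln[tan(π/4+φ₂/2)/tan(π/4+φ₁/2)] = -0.0627, Δλ = -0.2176 → C = 253.93°
d = R·|Δφ| / |cos C| = 6357·0.05637 / 0.27676 = 1295 km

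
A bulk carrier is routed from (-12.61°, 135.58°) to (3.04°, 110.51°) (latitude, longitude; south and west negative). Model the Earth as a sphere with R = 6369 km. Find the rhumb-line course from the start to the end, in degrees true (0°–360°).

302.1°

Meridional parts: M(φ₁)=-0.2219, M(φ₂)=+0.0531 → ΔM = +0.2750;  Δλ = -0.4376 rad
tan C = Δλ / ΔM = -1.5913 → C = 302.15°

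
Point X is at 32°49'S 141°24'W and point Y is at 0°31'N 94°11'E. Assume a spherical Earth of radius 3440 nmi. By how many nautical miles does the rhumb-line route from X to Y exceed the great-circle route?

209 nmi

Great circle: cos σ = sin φ₁ sin φ₂ + cos φ₁ cos φ₂ cos Δλ,  σ = 2.0713 rad → d_gc = 7125.3 nmi
Rhumb line: Δψ = +0.6159, q = Δφ/Δψ = 0.9445, d_rh = R√(Δφ²+q²Δλ²) = 7334.0 nmi
Excess = 7334.0 − 7125.3 = 208.7 ≈ 209 nmi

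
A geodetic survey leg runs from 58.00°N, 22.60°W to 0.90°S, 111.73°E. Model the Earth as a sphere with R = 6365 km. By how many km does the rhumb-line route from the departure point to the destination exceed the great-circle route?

1277 km

Great circle: cos σ = sin φ₁ sin φ₂ + cos φ₁ cos φ₂ cos Δλ,  σ = 1.9645 rad → d_gc = 12503.8 km
Rhumb line: Δψ = -1.2649, q = Δφ/Δψ = 0.8127, d_rh = R√(Δφ²+q²Δλ²) = 13780.7 km
Excess = 13780.7 − 12503.8 = 1276.9 ≈ 1277 km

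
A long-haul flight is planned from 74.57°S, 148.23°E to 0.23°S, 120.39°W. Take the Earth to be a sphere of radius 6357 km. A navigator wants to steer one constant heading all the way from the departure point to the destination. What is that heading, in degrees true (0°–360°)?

38.6°

Meridional parts: M(φ₁)=-1.9990, M(φ₂)=-0.0040 → ΔM = +1.9950;  Δλ = +1.5949 rad
tan C = Δλ / ΔM = +0.7994 → C = 38.64°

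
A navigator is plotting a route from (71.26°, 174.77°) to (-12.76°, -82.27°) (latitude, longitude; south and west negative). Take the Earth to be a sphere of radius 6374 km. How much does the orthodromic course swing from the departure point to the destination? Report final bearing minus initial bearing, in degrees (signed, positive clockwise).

+79.1°

At departure: θ₁ = atan2(sin Δλ cos φ₂, cos φ₁ sin φ₂ − sin φ₁ cos φ₂ cos Δλ) = 81.85°
At arrival: θ₂ = atan2(sin Δλ cos φ₁, −cos φ₂ sin φ₁ + sin φ₂ cos φ₁ cos Δλ) = 160.97°
Δθ = θ₂ − θ₁ = +79.1°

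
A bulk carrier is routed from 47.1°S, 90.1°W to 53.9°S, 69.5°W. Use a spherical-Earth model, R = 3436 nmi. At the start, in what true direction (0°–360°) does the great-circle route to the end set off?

N = sin Δλ·cos φ₂ = +0.2073;  D = cos φ₁ sin φ₂ − sin φ₁ cos φ₂ cos Δλ = -0.1460
initial course = atan2(N, D) = 125.16°

125.2°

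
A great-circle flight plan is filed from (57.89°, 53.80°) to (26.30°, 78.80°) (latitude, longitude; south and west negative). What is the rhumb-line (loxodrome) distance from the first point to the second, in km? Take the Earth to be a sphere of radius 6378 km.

4042 km

Rhumb course C = atan2(Δλ, Δψ) with Δψ = ln[tan(π/4+φ₂/2)/tan(π/4+φ₁/2)] = -0.7695, Δλ = +0.4363 → C = 150.45°
d = R·|Δφ| / |cos C| = 6378·0.55135 / 0.86988 = 4042 km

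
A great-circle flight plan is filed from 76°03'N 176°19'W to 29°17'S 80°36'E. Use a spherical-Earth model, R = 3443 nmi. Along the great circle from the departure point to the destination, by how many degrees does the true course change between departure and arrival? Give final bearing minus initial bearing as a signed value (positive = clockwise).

At departure: θ₁ = atan2(sin Δλ cos φ₂, cos φ₁ sin φ₂ − sin φ₁ cos φ₂ cos Δλ) = 274.96°
At arrival: θ₂ = atan2(sin Δλ cos φ₁, −cos φ₂ sin φ₁ + sin φ₂ cos φ₁ cos Δλ) = 195.98°
Δθ = θ₂ − θ₁ = -79.0°

-79.0°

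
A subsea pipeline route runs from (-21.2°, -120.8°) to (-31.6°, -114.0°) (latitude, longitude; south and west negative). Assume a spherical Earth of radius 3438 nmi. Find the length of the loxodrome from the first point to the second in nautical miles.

723 nmi

Rhumb course C = atan2(Δλ, Δψ) with Δψ = ln[tan(π/4+φ₂/2)/tan(π/4+φ₁/2)] = -0.2031, Δλ = +0.1187 → C = 149.70°
d = R·|Δφ| / |cos C| = 3438·0.18151 / 0.86336 = 723 nmi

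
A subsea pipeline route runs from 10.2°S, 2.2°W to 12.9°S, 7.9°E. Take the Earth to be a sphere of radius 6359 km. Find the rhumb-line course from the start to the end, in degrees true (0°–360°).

Δψ = ln[tan(π/4+φ₂/2)/tan(π/4+φ₁/2)] = -0.0481
Δλ = +0.1763 rad (taken the short way round)
course = atan2(Δλ, Δψ) = 105.26°

105.3°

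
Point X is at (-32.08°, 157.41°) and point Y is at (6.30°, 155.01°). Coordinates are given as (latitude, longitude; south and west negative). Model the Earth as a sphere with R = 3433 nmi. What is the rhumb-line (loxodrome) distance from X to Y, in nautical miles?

Δψ = ln[tan(π/4+φ₂/2)/tan(π/4+φ₁/2)] = +0.7019;  Δφ = +0.6699 rad,  Δλ = -0.0419 rad
q = Δφ/Δψ = 0.9544
d = R·√(Δφ² + q²Δλ²) = 3433·0.67105 = 2304 nmi

2304 nmi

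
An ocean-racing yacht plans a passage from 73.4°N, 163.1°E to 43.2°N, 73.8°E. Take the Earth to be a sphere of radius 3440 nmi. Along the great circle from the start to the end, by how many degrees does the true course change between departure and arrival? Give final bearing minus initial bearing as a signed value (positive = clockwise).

At departure: θ₁ = atan2(sin Δλ cos φ₂, cos φ₁ sin φ₂ − sin φ₁ cos φ₂ cos Δλ) = 284.39°
At arrival: θ₂ = atan2(sin Δλ cos φ₁, −cos φ₂ sin φ₁ + sin φ₂ cos φ₁ cos Δλ) = 202.31°
Δθ = θ₂ − θ₁ = -82.1°

-82.1°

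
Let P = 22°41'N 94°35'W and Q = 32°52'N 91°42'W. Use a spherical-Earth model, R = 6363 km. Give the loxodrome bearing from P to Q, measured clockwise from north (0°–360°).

Meridional parts: M(φ₁)=+0.4067, M(φ₂)=+0.6080 → ΔM = +0.2013;  Δλ = +0.0503 rad
tan C = Δλ / ΔM = +0.2500 → C = 14.04°

14.0°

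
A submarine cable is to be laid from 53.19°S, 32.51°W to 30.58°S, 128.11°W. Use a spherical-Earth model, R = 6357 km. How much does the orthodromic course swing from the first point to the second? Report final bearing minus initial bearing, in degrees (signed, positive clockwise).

At departure: θ₁ = atan2(sin Δλ cos φ₂, cos φ₁ sin φ₂ − sin φ₁ cos φ₂ cos Δλ) = 246.53°
At arrival: θ₂ = atan2(sin Δλ cos φ₁, −cos φ₂ sin φ₁ + sin φ₂ cos φ₁ cos Δλ) = 320.33°
Δθ = θ₂ − θ₁ = +73.8°

+73.8°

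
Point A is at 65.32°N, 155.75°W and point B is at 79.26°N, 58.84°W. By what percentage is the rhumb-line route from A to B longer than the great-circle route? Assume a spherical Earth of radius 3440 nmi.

Great circle: σ = 0.4878 rad → d_gc = Rσ = 1678.0 nmi
Rhumb: Δφ = +0.2433, Δλ = +1.6914, Δψ = +0.8447, q = Δφ/Δψ = 0.2880 → d_rh = R√(Δφ²+q²Δλ²) = 1873.2 nmi
Excess = (1873.2 − 1678.0) / 1678.0 = 195.2 / 1678.0 = 11.63% ≈ 11.6%

11.6%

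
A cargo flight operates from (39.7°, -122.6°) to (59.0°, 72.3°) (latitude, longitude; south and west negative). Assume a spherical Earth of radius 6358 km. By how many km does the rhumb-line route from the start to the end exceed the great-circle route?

2980 km

Great circle: cos σ = sin φ₁ sin φ₂ + cos φ₁ cos φ₂ cos Δλ,  σ = 1.4055 rad → d_gc = 8935.9 km
Rhumb line: Δψ = +0.5265, q = Δφ/Δψ = 0.6398, d_rh = R√(Δφ²+q²Δλ²) = 11916.0 km
Excess = 11916.0 − 8935.9 = 2980.1 ≈ 2980 km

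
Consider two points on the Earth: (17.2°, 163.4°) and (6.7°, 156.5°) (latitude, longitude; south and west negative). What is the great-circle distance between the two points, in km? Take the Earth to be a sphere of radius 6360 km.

cos σ = sin φ₁ sin φ₂ + cos φ₁ cos φ₂ cos Δλ
      = sin(17.20°)sin(6.70°) + cos(17.20°)cos(6.70°)cos(-6.90°) = 0.9764
σ = 12.477° → d = Rσ = 6360·0.21776 = 1385 km

1385 km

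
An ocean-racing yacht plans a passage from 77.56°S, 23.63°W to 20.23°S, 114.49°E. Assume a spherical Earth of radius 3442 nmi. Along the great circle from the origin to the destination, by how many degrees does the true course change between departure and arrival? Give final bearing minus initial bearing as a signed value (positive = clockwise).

Initial bearing θ₁ = atan2(sin Δλ cos φ₂, cos φ₁ sin φ₂ − sin φ₁ cos φ₂ cos Δλ) = 140.38°
Final bearing θ₂ = (initial bearing from the destination back to the start) + 180° = 8.42°
Δθ = θ₂ − θ₁ = -132.0°

-132.0°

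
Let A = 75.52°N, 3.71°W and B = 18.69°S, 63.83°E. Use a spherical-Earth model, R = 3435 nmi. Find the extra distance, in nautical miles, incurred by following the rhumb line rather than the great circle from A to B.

138 nmi

Great circle: cos σ = sin φ₁ sin φ₂ + cos φ₁ cos φ₂ cos Δλ,  σ = 1.7924 rad → d_gc = 6156.8 nmi
Rhumb line: Δψ = -2.3954, q = Δφ/Δψ = 0.6864, d_rh = R√(Δφ²+q²Δλ²) = 6294.9 nmi
Excess = 6294.9 − 6156.8 = 138.1 ≈ 138 nmi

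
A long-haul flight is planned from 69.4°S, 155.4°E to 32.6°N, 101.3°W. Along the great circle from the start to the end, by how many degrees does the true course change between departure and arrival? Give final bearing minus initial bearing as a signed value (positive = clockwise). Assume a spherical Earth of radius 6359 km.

At departure: θ₁ = atan2(sin Δλ cos φ₂, cos φ₁ sin φ₂ − sin φ₁ cos φ₂ cos Δλ) = 89.43°
At arrival: θ₂ = atan2(sin Δλ cos φ₁, −cos φ₂ sin φ₁ + sin φ₂ cos φ₁ cos Δλ) = 24.68°
Δθ = θ₂ − θ₁ = -64.7°

-64.7°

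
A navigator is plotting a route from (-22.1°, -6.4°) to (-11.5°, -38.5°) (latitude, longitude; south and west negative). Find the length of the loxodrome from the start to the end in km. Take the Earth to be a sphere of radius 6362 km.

3604 km

Rhumb course C = atan2(Δλ, Δψ) with Δψ = ln[tan(π/4+φ₂/2)/tan(π/4+φ₁/2)] = +0.1936, Δλ = -0.5603 → C = 289.06°
d = R·|Δφ| / |cos C| = 6362·0.18500 / 0.32658 = 3604 km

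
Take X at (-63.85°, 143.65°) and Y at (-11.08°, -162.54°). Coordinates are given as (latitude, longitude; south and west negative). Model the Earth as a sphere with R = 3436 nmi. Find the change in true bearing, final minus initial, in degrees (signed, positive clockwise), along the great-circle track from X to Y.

Initial bearing θ₁ = atan2(sin Δλ cos φ₂, cos φ₁ sin φ₂ − sin φ₁ cos φ₂ cos Δλ) = 61.20°
Final bearing θ₂ = (initial bearing from the destination back to the start) + 180° = 23.17°
Δθ = θ₂ − θ₁ = -38.0°

-38.0°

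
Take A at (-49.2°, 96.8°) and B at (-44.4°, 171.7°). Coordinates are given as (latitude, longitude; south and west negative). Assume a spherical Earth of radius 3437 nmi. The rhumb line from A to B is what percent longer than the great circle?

Great circle: σ = 0.8616 rad → d_gc = Rσ = 2961.2 nmi
Rhumb: Δφ = +0.0838, Δλ = +1.3073, Δψ = +0.1225, q = Δφ/Δψ = 0.6839 → d_rh = R√(Δφ²+q²Δλ²) = 3086.2 nmi
Excess = (3086.2 − 2961.2) / 2961.2 = 125.0 / 2961.2 = 4.22% ≈ 4.2%

4.2%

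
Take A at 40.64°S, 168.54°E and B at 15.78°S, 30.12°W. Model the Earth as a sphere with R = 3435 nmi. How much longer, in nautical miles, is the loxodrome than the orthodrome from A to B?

Great circle: cos σ = sin φ₁ sin φ₂ + cos φ₁ cos φ₂ cos Δλ,  σ = 2.1115 rad → d_gc = 7252.9 nmi
Rhumb line: Δψ = +0.4986, q = Δφ/Δψ = 0.8702, d_rh = R√(Δφ²+q²Δλ²) = 8548.3 nmi
Excess = 8548.3 − 7252.9 = 1295.4 ≈ 1295 nmi

1295 nmi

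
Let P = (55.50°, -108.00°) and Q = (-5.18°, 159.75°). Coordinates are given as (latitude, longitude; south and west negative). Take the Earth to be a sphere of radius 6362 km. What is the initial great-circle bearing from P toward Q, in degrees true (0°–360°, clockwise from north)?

θ = atan2( sin Δλ·cos φ₂ ,  cos φ₁ sin φ₂ − sin φ₁ cos φ₂ cos Δλ )
  = atan2(-0.9951, -0.0189) = 268.91°

268.9°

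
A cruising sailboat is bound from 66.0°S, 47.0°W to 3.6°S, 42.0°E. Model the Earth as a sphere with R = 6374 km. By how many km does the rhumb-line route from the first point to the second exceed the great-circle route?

Great circle: cos σ = sin φ₁ sin φ₂ + cos φ₁ cos φ₂ cos Δλ,  σ = 1.5063 rad → d_gc = 9601.2 km
Rhumb line: Δψ = +1.4857, q = Δφ/Δψ = 0.7331, d_rh = R√(Δφ²+q²Δλ²) = 10043.3 km
Excess = 10043.3 − 9601.2 = 442.1 ≈ 442 km

442 km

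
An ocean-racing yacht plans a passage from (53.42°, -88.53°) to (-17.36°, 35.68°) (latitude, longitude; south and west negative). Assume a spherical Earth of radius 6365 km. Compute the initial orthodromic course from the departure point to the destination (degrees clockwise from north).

N = sin Δλ·cos φ₂ = +0.7893;  D = cos φ₁ sin φ₂ − sin φ₁ cos φ₂ cos Δλ = +0.2531
initial course = atan2(N, D) = 72.22°

72.2°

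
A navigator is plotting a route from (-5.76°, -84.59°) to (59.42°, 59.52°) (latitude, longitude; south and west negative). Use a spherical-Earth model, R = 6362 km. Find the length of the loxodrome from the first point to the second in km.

Δψ = ln[tan(π/4+φ₂/2)/tan(π/4+φ₁/2)] = +1.3976;  Δφ = +1.1376 rad,  Δλ = +2.5152 rad
q = Δφ/Δψ = 0.8140
d = R·√(Δφ² + q²Δλ²) = 6362·2.34214 = 14901 km

14901 km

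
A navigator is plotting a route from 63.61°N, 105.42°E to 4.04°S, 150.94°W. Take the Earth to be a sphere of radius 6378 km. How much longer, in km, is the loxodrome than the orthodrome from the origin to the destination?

608 km

Great circle: cos σ = sin φ₁ sin φ₂ + cos φ₁ cos φ₂ cos Δλ,  σ = 1.7393 rad → d_gc = 11093.0 km
Rhumb line: Δψ = -1.5211, q = Δφ/Δψ = 0.7762, d_rh = R√(Δφ²+q²Δλ²) = 11700.9 km
Excess = 11700.9 − 11093.0 = 607.9 ≈ 608 km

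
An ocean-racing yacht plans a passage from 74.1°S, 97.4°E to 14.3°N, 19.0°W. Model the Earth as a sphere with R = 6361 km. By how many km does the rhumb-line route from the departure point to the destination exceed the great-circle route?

Great circle: cos σ = sin φ₁ sin φ₂ + cos φ₁ cos φ₂ cos Δλ,  σ = 1.9343 rad → d_gc = 12304.3 km
Rhumb line: Δψ = +2.2208, q = Δφ/Δψ = 0.6947, d_rh = R√(Δφ²+q²Δλ²) = 13301.1 km
Excess = 13301.1 − 12304.3 = 996.8 ≈ 997 km

997 km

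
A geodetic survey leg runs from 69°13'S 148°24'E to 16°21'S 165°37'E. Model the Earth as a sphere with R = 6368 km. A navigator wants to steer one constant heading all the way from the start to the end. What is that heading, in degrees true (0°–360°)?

Δψ = ln[tan(π/4+φ₂/2)/tan(π/4+φ₁/2)] = +1.4069
Δλ = +0.3005 rad (taken the short way round)
course = atan2(Δλ, Δψ) = 12.06°

12.1°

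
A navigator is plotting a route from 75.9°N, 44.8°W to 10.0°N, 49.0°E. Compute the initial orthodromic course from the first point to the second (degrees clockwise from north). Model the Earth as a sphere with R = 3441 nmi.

83.9°

θ = atan2( sin Δλ·cos φ₂ ,  cos φ₁ sin φ₂ − sin φ₁ cos φ₂ cos Δλ )
  = atan2(+0.9826, +0.1056) = 83.87°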